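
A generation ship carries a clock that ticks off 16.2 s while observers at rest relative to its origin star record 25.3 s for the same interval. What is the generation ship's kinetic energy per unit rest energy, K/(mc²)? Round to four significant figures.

0.5617

From Δt = γΔτ: γ = 25.3/16.2 = 1.56173.
K/(mc²) = γ − 1 = 1.56173 − 1 = 0.5617.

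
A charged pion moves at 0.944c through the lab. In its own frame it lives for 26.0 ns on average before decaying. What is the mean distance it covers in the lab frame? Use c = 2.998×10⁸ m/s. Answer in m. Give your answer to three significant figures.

With β = 0.944, γ = 1/√(1 − 0.944²) = 1/√0.108864 = 3.0308.
Lab-frame lifetime: Δt = γτ = 3.0308 × 26.0 ns = 78.801 ns.
Distance: d = vΔt = 0.944 × 2.998×10⁸ m/s × 7.8801×10^-8 s = 22.3 m.

22.3 m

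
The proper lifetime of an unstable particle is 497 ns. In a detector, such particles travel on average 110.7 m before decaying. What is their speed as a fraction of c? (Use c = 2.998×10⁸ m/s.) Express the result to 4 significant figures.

0.5964c

Lab distance = (lab lifetime)·v = γτ·βc, so βγ = d/(cτ) = 110.7/(2.998×10⁸ × 4.970×10^-7) = 0.74295.
With βγ = 0.74295: γ² = 1 + (βγ)² = 1.551975, and β = (βγ)/γ = 0.74295/1.24578 = 0.5964.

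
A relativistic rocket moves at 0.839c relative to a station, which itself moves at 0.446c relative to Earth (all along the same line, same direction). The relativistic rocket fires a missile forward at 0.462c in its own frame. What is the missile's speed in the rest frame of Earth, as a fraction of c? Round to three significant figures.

0.976c

Apply u = (u'+v)/(1+u'v) twice. Missile in the station frame: (0.462+0.839)/(1+0.462·0.839) = 1.301/1.387618 = 0.93758c.
That velocity, transformed to the rest frame of Earth: (0.93758+0.446)/(1+0.93758·0.446) = 1.38358/1.41816068 = 0.97562c.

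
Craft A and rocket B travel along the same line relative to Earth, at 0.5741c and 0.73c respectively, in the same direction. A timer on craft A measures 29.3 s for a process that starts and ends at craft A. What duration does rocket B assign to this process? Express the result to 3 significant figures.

30.4 s

The velocity of craft A relative to rocket B is (0.5741 − 0.73)c / (1 − 0.5741×0.73) = −0.26837c; relative speed 0.26837c.
γ for this relative speed: γ = 1/√(1 − 0.0720225) = 1.0381.
Craft A's interval is proper; time dilation gives Δt_B = γΔτ = 1.0381 × 29.3 s = 30.4 s.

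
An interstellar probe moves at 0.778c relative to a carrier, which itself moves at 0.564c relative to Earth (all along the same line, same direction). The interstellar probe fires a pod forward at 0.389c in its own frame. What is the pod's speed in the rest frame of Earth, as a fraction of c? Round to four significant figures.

0.9698c

First combine the pod and interstellar probe (S''→S'): u₁ = (0.389 + 0.778)/(1 + 0.389×0.778) = 1.167/1.302642 = 0.89587.
Then combine with the carrier (S'→S): u = (0.89587 + 0.564)/(1 + 0.89587×0.564) = 1.45987/1.50527068 = 0.96984.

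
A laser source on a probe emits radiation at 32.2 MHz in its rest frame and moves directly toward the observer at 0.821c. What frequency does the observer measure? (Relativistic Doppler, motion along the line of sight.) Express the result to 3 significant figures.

Relativistic Doppler (source moving toward): f_obs = f_src · √((1+β)/(1−β)).
With β = 0.821: factor = √(1.821/0.179) = 3.1895.
f_obs = 32.2 × 3.1895 = 103 MHz.

103 MHz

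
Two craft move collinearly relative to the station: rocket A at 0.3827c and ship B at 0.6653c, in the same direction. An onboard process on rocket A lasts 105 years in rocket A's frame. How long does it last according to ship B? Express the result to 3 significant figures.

113 years

Speed of rocket A in ship B's frame: u = (v_A − v_B)/(1 − v_A v_B/c²) = (0.3827 − 0.6653)/(1 − 0.3827×0.6653) = −0.2826/0.74538969 = −0.37913; |u| = 0.37913c.
At |u| = 0.37913c, γ = (1 − 0.14374)^(−1/2) = 1.0807.
The clock on rocket A records proper time, so ship B measures Δt = γΔτ = 1.0807 × 105 = 113 years.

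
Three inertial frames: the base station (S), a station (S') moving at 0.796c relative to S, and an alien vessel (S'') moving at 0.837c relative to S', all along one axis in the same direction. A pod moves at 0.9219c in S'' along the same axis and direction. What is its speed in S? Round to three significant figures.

0.999c

First combine the pod and alien vessel (S''→S'): u₁ = (0.9219 + 0.837)/(1 + 0.9219×0.837) = 1.7589/1.7716303 = 0.99281.
Then combine with the station (S'→S): u = (0.99281 + 0.796)/(1 + 0.99281×0.796) = 1.78881/1.79027676 = 0.99918.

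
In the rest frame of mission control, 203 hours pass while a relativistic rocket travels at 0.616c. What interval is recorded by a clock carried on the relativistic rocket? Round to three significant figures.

Lorentz factor: γ = (1 − 0.379456)^(−1/2) = 1.2694.
The moving clock records proper time: Δτ = Δt/γ = 203/1.2694 = 160 hours.

160 hours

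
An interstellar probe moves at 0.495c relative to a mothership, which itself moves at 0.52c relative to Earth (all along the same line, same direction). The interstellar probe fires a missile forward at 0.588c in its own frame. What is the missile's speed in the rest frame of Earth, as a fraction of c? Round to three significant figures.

Compose velocities in two stages. Stage 1 (into S'): u₁ = (0.588+0.495)/(1+0.588×0.495) = 0.83885.
Stage 2 (into S): u = (0.83885+0.52)/(1+0.83885×0.52) = 0.94614, so the speed is 0.946c.

0.946c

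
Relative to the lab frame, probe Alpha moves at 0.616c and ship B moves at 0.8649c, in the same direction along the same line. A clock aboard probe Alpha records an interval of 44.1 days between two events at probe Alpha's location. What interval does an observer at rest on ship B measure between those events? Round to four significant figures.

Transform probe Alpha's velocity into ship B's frame: (0.616 − 0.8649)/(1 − 0.616·0.8649) = −0.2489/0.4672216, so the relative speed is 0.53272c.
γ for this relative speed: γ = 1/√(1 − 0.283791) = 1.1816.
Probe Alpha's interval is proper; time dilation gives Δt_B = γΔτ = 1.1816 × 44.1 days = 52.11 days.

52.11 days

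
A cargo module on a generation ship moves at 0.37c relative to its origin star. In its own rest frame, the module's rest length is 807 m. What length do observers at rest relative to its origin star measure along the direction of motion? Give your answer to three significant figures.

750 m

With β = 0.37, γ = 1/√(1 − 0.37²) = 1/√0.8631 = 1.0764.
Length contraction: L = L₀/γ = 807/1.0764 = 750 m.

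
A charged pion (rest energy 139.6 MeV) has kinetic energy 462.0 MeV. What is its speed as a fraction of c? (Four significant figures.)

0.9727c

K = (γ−1)mc², so γ = 1 + 462.0/139.6 = 4.3095.
Then v/c = √(1 − γ⁻²) = √(1 − 0.0538451) = √0.9461549 = 0.9727.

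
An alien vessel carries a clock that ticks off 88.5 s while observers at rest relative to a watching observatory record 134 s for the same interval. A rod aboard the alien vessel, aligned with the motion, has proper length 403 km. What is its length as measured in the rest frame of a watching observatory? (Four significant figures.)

266.2 km

From Δt = γΔτ: γ = 134/88.5 = 1.51412.
The rod contracts by the same γ: 403 km / 1.51412 = 266.2 km.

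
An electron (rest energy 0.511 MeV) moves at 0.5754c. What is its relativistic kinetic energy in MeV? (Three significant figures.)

With β = 0.5754, γ = 1/√(1 − 0.5754²) = 1/√0.66891484 = 1.22269.
Kinetic energy: K = (γ − 1)mc² = (1.22269 − 1) × 0.511 MeV = 0.22269 × 0.511 = 0.114 MeV.

0.114 MeV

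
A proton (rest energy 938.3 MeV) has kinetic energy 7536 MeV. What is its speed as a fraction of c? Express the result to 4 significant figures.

0.9939c

γ = 1 + K/(mc²) = 1 + 7536/938.3 = 9.0315.
β = √(1 − 1/γ²) = √(1 − 0.0122597) = √0.9877403 = 0.9939.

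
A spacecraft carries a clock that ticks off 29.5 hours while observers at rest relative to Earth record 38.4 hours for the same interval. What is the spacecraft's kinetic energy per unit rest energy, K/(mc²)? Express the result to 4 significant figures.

0.3017

From Δt = γΔτ: γ = 38.4/29.5 = 1.30169.
K/(mc²) = γ − 1 = 1.30169 − 1 = 0.3017.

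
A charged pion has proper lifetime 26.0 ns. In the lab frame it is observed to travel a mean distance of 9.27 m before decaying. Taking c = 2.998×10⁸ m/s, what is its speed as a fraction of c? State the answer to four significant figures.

Lab distance = (lab lifetime)·v = γτ·βc, so βγ = d/(cτ) = 9.270/(2.998×10⁸ × 2.600×10^-8) = 1.1893.
With βγ = 1.1893: γ² = 1 + (βγ)² = 2.41443, and β = (βγ)/γ = 1.1893/1.55384 = 0.7654.

0.7654c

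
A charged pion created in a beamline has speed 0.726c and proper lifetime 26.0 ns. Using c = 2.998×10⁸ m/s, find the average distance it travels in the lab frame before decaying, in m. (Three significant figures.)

With β = 0.726, γ = 1/√(1 − 0.726²) = 1/√0.472924 = 1.4541.
Lab-frame lifetime: Δt = γτ = 1.4541 × 26.0 ns = 37.807 ns.
Distance: d = vΔt = 0.726 × 2.998×10⁸ m/s × 3.7807×10^-8 s = 8.23 m.

8.23 m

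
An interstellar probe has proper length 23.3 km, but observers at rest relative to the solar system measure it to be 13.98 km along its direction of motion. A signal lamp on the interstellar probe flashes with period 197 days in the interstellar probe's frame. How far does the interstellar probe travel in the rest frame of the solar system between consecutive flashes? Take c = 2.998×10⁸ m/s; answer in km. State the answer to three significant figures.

γ = L₀/L = 23.3/13.98 = 1.66667.
β = √(1 − 1/γ²) = 0.8. Lab-frame period = γτ = 1.66667×197 days = 328.33 days. Distance = βc × γτ = 0.8 × 2.998×10⁸ m/s × 28367712 s = 6.8037×10^15 m = 6.80×10^12 km.

6.80×10^12 km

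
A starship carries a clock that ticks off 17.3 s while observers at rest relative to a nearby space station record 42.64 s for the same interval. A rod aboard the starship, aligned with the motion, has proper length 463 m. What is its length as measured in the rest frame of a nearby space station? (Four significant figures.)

187.8 m

From Δt = γΔτ: γ = 42.64/17.3 = 2.46474.
L = L₀/γ = 463/2.46474 = 187.8 m.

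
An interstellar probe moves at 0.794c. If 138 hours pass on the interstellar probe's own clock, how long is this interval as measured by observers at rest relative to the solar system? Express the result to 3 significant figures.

227 hours

γ = 1/√(1 − β²) = 1/√(1 − 0.630436) = 1/√0.369564 = 1/0.607918 = 1.645.
Time dilation: Δt = γ·Δτ = 1.645 × 138 = 227 hours.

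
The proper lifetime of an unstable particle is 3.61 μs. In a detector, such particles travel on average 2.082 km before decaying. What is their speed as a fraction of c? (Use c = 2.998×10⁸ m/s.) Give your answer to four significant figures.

Let x = d/(cτ) = 2082 m / (2.998×10⁸ m/s × 3.610×10^-6 s) = 1.9237. Since d = βγcτ, x = βγ = β/√(1−β²).
Solving: β² = x²/(1+x²) = 3.70062/4.70062 = 0.787262, so β = 0.8873.

0.8873c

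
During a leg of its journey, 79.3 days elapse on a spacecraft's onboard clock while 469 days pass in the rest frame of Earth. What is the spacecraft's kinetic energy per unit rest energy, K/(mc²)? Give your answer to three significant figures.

4.91

From Δt = γΔτ: γ = 469/79.3 = 5.91425.
Since K = (γ−1)mc², K/(mc²) = 5.91425 − 1 = 4.91.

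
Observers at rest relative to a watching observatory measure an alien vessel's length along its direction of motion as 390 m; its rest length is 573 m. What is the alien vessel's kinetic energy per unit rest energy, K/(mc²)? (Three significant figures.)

0.469

Length contraction gives γ = L₀/L = 573/390 = 1.46923.
Since K = (γ−1)mc², K/(mc²) = 1.46923 − 1 = 0.469.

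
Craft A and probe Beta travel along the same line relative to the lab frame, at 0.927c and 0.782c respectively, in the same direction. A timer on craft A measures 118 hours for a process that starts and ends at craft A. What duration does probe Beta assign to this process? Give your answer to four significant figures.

138.9 hours

Transform craft A's velocity into probe Beta's frame: (0.927 − 0.782)/(1 − 0.927·0.782) = 0.145/0.275086, so the relative speed is 0.52711c.
At |u| = 0.52711c, γ = (1 − 0.277845)^(−1/2) = 1.1768.
The clock on craft A records proper time, so probe Beta measures Δt = γΔτ = 1.1768 × 118 = 138.9 hours.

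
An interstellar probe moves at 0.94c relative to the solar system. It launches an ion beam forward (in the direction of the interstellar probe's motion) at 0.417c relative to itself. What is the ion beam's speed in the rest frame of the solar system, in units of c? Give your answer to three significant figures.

0.975c

Relativistic velocity addition: u = (u' + v)/(1 + u'v/c²), with u' = 0.417c and v = 0.94c.
Numerator: 0.417 + 0.94 = 1.357. Denominator: 1 + (0.417)(0.94) = 1.39198.
u = 1.357/1.39198 = 0.97487, so the speed is 0.975c.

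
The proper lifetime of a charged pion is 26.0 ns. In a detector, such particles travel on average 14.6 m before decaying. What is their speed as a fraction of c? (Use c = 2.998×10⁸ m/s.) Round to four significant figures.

0.8821c

Let x = d/(cτ) = 14.60 m / (2.998×10⁸ m/s × 2.600×10^-8 s) = 1.873. Since d = βγcτ, x = βγ = β/√(1−β²).
Solving: β² = x²/(1+x²) = 3.50813/4.50813 = 0.778179, so β = 0.8821.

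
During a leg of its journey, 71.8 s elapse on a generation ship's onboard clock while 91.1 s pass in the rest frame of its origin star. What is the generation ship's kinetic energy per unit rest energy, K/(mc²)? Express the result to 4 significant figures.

0.2688

From Δt = γΔτ: γ = 91.1/71.8 = 1.2688.
K/(mc²) = γ − 1 = 1.2688 − 1 = 0.2688.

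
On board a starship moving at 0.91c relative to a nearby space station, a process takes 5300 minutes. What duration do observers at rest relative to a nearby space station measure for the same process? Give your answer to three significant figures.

β² = 0.8281, so γ = 1/√0.1719 = 2.4119.
Time dilation: Δt = γ·Δτ = 2.4119 × 5300 = 12800 minutes.

12800 minutes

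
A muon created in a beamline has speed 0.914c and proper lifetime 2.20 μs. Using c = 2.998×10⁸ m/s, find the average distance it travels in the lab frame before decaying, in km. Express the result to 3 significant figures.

1.49 km

γ = 1/√(1 − β²) = 1/√(1 − 0.835396) = 1/√0.164604 = 1/0.405714 = 2.4648.
Lab-frame lifetime: Δt = γτ = 2.4648 × 2.20 μs = 5.4226 μs.
Distance: d = vΔt = 0.914 × 2.998×10⁸ m/s × 5.4226×10^-6 s = 1490 m = 1.49 km.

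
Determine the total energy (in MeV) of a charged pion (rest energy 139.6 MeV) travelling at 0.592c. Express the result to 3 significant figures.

Lorentz factor: γ = (1 − 0.350464)^(−1/2) = 1.2408.
Total energy: E = γmc² = 1.2408 × 139.6 MeV = 173 MeV.

173 MeV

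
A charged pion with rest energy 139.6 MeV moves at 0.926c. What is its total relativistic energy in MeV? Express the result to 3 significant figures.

370 MeV

γ = 1/√(1 − β²) = 1/√(1 − 0.857476) = 1/√0.142524 = 1/0.377524 = 2.6488.
Total energy: E = γmc² = 2.6488 × 139.6 MeV = 370 MeV.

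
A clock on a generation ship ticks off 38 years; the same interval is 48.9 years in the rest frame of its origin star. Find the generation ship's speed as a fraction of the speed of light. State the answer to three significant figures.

0.629c

γ = Δt/Δτ = 48.9/38 = 1.2868.
β = √(1 − 1/γ²) = √(1 − 0.603918) = √0.396082 = 0.629.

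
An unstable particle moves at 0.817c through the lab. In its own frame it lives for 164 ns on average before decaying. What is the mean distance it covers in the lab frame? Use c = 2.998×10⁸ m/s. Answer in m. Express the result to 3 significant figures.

69.7 m

γ = 1/√(1 − β²) = 1/√(1 − 0.667489) = 1/√0.332511 = 1/0.576638 = 1.7342.
Lab-frame lifetime: Δt = γτ = 1.7342 × 164 ns = 284.41 ns.
Distance: d = vΔt = 0.817 × 2.998×10⁸ m/s × 2.8441×10^-7 s = 69.7 m.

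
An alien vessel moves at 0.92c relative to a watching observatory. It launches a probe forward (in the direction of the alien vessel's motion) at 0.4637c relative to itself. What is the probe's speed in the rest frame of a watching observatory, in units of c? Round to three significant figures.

Relativistic velocity addition: u = (u' + v)/(1 + u'v/c²), with u' = 0.4637c and v = 0.92c.
Numerator: 0.4637 + 0.92 = 1.3837. Denominator: 1 + (0.4637)(0.92) = 1.426604.
u = 1.3837/1.426604 = 0.96993, so the speed is 0.970c.

0.970c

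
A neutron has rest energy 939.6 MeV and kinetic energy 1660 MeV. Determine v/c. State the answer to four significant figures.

0.9324

K = (γ−1)mc², so γ = 1 + 1660/939.6 = 2.7667.
Then v/c = √(1 − γ⁻²) = √(1 − 0.13064) = √0.86936 = 0.9324.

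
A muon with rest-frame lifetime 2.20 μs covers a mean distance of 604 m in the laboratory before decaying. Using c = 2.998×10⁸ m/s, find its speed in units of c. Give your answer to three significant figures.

0.675c

d = βγcτ ⇒ βγ = d/(cτ) = 604.0 m / (659.56 m) = 0.91576.
β = (βγ)/√(1+(βγ)²) = 0.91576/√1.838616 = 0.675.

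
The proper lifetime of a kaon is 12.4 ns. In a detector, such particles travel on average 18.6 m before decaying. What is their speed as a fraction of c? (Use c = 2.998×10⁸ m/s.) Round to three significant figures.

0.981c

Lab distance = (lab lifetime)·v = γτ·βc, so βγ = d/(cτ) = 18.60/(2.998×10⁸ × 1.240×10^-8) = 5.0033.
With βγ = 5.0033: γ² = 1 + (βγ)² = 26.033, and β = (βγ)/γ = 5.0033/5.10225 = 0.981.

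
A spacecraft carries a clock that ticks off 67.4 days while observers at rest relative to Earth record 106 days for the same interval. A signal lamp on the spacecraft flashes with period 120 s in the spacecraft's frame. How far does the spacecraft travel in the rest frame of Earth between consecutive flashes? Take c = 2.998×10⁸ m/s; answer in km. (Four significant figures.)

γ = Δt/Δτ = 106/67.4 = 1.5727.
β = √(1 − 1/γ²) = 0.77181. Lab-frame period = γτ = 1.5727×120 s = 188.72 s. Distance = βc × γτ = 0.77181 × 2.998×10⁸ m/s × 188.72 s = 4.3668×10^10 m = 4.367×10^7 km.

4.367×10^7 km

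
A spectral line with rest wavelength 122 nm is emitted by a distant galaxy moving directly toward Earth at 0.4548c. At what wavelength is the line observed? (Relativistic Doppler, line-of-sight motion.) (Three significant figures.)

Relativistic Doppler for wavelength: λ_obs = λ_src · √((1−β)/(1+β)).
With β = 0.4548: factor = √(0.5452/1.4548) = 0.61218.
λ_obs = 122 × 0.61218 = 74.7 nm.

74.7 nm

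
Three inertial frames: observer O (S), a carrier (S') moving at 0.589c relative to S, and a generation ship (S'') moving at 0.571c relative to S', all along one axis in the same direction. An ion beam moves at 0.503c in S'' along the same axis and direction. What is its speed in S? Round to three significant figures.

0.954c

First combine the ion beam and generation ship (S''→S'): u₁ = (0.503 + 0.571)/(1 + 0.503×0.571) = 1.074/1.287213 = 0.83436.
Then combine with the carrier (S'→S): u = (0.83436 + 0.589)/(1 + 0.83436×0.589) = 1.42336/1.49143804 = 0.95435.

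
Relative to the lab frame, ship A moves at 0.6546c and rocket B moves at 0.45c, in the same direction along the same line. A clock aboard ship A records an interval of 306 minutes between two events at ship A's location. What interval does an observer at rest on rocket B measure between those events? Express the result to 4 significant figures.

319.7 minutes

The velocity of ship A relative to rocket B is (0.6546 − 0.45)c / (1 − 0.6546×0.45) = 0.29004c; relative speed 0.29004c.
At |u| = 0.29004c, γ = (1 − 0.0841232)^(−1/2) = 1.0449.
The clock on ship A records proper time, so rocket B measures Δt = γΔτ = 1.0449 × 306 = 319.7 minutes.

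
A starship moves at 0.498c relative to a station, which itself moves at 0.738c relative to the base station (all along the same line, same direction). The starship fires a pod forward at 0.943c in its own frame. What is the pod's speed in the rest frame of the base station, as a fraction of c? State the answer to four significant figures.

Compose velocities in two stages. Stage 1 (into S'): u₁ = (0.943+0.498)/(1+0.943×0.498) = 0.98053.
Stage 2 (into S): u = (0.98053+0.738)/(1+0.98053×0.738) = 0.99704, so the speed is 0.9970c.

0.9970c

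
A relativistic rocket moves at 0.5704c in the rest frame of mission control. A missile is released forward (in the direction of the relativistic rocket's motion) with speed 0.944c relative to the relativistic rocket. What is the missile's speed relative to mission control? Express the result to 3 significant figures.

Relativistic velocity addition: u = (u' + v)/(1 + u'v/c²), with u' = 0.944c and v = 0.5704c.
Numerator: 0.944 + 0.5704 = 1.5144. Denominator: 1 + (0.944)(0.5704) = 1.5384576.
u = 1.5144/1.5384576 = 0.98436, so the speed is 0.984c.

0.984c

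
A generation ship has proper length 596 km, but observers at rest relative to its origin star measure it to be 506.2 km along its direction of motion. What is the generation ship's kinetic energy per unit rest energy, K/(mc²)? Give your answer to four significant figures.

0.1774

γ = L₀/L = 596/506.2 = 1.1774.
Since K = (γ−1)mc², K/(mc²) = 1.1774 − 1 = 0.1774.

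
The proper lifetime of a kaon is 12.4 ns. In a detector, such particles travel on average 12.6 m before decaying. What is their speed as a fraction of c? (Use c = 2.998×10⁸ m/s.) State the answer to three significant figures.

0.959c

d = βγcτ ⇒ βγ = d/(cτ) = 12.60 m / (3.71752 m) = 3.3894.
β = (βγ)/√(1+(βγ)²) = 3.3894/√12.488 = 0.959.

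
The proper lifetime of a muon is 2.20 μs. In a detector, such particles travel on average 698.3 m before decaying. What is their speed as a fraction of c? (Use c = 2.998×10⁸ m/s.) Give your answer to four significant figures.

d = βγcτ ⇒ βγ = d/(cτ) = 698.3 m / (659.56 m) = 1.0587.
β = (βγ)/√(1+(βγ)²) = 1.0587/√2.12085 = 0.7270.

0.7270c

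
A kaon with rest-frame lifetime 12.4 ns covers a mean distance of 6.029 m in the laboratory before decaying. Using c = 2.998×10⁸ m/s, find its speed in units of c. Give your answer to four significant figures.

Lab distance = (lab lifetime)·v = γτ·βc, so βγ = d/(cτ) = 6.029/(2.998×10⁸ × 1.240×10^-8) = 1.6218.
With βγ = 1.6218: γ² = 1 + (βγ)² = 3.63024, and β = (βγ)/γ = 1.6218/1.90532 = 0.8512.

0.8512c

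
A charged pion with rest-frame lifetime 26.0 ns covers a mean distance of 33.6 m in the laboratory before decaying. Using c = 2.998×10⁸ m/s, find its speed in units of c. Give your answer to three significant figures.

0.974c

Lab distance = (lab lifetime)·v = γτ·βc, so βγ = d/(cτ) = 33.60/(2.998×10⁸ × 2.600×10^-8) = 4.3106.
With βγ = 4.3106: γ² = 1 + (βγ)² = 19.5813, and β = (βγ)/γ = 4.3106/4.42508 = 0.974.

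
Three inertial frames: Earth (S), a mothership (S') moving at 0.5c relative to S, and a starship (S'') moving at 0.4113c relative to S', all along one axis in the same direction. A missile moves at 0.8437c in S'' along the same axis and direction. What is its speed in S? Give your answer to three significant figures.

0.977c

Apply u = (u'+v)/(1+u'v) twice. Missile in the mothership frame: (0.8437+0.4113)/(1+0.8437·0.4113) = 1.255/1.34701381 = 0.93169c.
That velocity, transformed to the rest frame of Earth: (0.93169+0.5)/(1+0.93169·0.5) = 1.43169/1.465845 = 0.9767c.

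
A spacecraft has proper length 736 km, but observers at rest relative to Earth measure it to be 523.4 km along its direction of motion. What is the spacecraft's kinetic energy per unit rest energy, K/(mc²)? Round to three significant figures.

Length contraction gives γ = L₀/L = 736/523.4 = 1.40619.
K/(mc²) = γ − 1 = 1.40619 − 1 = 0.406.

0.406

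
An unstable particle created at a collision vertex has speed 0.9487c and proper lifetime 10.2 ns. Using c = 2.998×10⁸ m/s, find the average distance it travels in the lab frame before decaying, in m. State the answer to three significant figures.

9.18 m

γ = 1/√(1 − β²) = 1/√(1 − 0.90003169) = 1/√0.09996831 = 1/0.316178 = 3.1628.
Lab-frame lifetime: Δt = γτ = 3.1628 × 10.2 ns = 32.261 ns.
Distance: d = vΔt = 0.9487 × 2.998×10⁸ m/s × 3.2261×10^-8 s = 9.18 m.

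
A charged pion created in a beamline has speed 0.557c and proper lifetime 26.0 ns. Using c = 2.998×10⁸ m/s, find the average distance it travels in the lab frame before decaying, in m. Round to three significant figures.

Lorentz factor: γ = (1 − 0.310249)^(−1/2) = 1.2041.
Lab-frame lifetime: Δt = γτ = 1.2041 × 26.0 ns = 31.307 ns.
Distance: d = vΔt = 0.557 × 2.998×10⁸ m/s × 3.1307×10^-8 s = 5.23 m.

5.23 m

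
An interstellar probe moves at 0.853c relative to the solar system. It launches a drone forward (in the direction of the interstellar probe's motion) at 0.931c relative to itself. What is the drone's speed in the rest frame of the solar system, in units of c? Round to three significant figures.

0.994c

Relativistic velocity addition: u = (u' + v)/(1 + u'v/c²), with u' = 0.931c and v = 0.853c.
Numerator: 0.931 + 0.853 = 1.784. Denominator: 1 + (0.931)(0.853) = 1.794143.
u = 1.784/1.794143 = 0.99435, so the speed is 0.994c.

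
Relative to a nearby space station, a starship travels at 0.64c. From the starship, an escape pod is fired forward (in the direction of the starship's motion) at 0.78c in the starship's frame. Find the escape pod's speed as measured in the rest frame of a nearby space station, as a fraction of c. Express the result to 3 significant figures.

Relativistic velocity addition: u = (u' + v)/(1 + u'v/c²), with u' = 0.78c and v = 0.64c.
Numerator: 0.78 + 0.64 = 1.42. Denominator: 1 + (0.78)(0.64) = 1.4992.
u = 1.42/1.4992 = 0.94717, so the speed is 0.947c.

0.947c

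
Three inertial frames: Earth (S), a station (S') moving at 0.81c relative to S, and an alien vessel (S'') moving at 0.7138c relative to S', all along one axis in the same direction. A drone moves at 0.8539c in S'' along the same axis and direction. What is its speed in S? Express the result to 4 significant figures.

First combine the drone and alien vessel (S''→S'): u₁ = (0.8539 + 0.7138)/(1 + 0.8539×0.7138) = 1.5677/1.60951382 = 0.97402.
Then combine with the station (S'→S): u = (0.97402 + 0.81)/(1 + 0.97402×0.81) = 1.78402/1.7889562 = 0.99724.

0.9972c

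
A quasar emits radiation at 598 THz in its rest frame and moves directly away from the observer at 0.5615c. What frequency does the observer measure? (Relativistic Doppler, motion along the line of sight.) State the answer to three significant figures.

317 THz

Relativistic Doppler (source moving away): f_obs = f_src · √((1−β)/(1+β)).
With β = 0.5615: factor = √(0.4385/1.5615) = 0.52992.
f_obs = 598 × 0.52992 = 317 THz.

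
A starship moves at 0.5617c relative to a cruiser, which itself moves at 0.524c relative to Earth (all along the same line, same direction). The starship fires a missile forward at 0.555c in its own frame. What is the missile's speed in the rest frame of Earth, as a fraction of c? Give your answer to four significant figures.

0.9511c

Compose velocities in two stages. Stage 1 (into S'): u₁ = (0.555+0.5617)/(1+0.555×0.5617) = 0.85131.
Stage 2 (into S): u = (0.85131+0.524)/(1+0.85131×0.524) = 0.95106, so the speed is 0.9511c.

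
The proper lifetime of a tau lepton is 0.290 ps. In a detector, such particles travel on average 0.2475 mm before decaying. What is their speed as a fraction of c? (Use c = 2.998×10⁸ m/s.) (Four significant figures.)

Lab distance = (lab lifetime)·v = γτ·βc, so βγ = d/(cτ) = 2.475×10^-4/(2.998×10⁸ × 2.900×10^-13) = 2.8467.
With βγ = 2.8467: γ² = 1 + (βγ)² = 9.1037, and β = (βγ)/γ = 2.8467/3.01723 = 0.9435.

0.9435c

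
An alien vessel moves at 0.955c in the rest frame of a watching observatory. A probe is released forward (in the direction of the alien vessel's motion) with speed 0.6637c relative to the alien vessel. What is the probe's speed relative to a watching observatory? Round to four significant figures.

0.9907c

Relativistic velocity addition: u = (u' + v)/(1 + u'v/c²), with u' = 0.6637c and v = 0.955c.
Numerator: 0.6637 + 0.955 = 1.6187. Denominator: 1 + (0.6637)(0.955) = 1.6338335.
u = 1.6187/1.6338335 = 0.99074, so the speed is 0.9907c.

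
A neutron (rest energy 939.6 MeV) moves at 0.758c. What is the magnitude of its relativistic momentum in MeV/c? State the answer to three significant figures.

1090 MeV/c

β² = 0.574564, so γ = 1/√0.425436 = 1.5331.
Momentum: p = γβ·mc = 1.5331 × 0.758 × 939.6 MeV/c = 1090 MeV/c.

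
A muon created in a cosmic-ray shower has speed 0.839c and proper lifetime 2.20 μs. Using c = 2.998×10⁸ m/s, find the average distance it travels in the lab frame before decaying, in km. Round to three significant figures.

With β = 0.839, γ = 1/√(1 − 0.839²) = 1/√0.296079 = 1.8378.
Lab-frame lifetime: Δt = γτ = 1.8378 × 2.20 μs = 4.0432 μs.
Distance: d = vΔt = 0.839 × 2.998×10⁸ m/s × 4.0432×10^-6 s = 1020 m = 1.02 km.

1.02 km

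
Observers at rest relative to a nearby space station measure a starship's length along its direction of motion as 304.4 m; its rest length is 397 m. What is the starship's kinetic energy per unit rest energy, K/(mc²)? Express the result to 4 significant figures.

0.3042

γ = L₀/L = 397/304.4 = 1.3042.
K/(mc²) = γ − 1 = 1.3042 − 1 = 0.3042.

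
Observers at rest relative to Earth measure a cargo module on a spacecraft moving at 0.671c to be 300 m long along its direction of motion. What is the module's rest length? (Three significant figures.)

405 m

With β = 0.671, γ = 1/√(1 − 0.671²) = 1/√0.549759 = 1.3487.
Proper length: L₀ = γ·L = 1.3487 × 300 = 405 m.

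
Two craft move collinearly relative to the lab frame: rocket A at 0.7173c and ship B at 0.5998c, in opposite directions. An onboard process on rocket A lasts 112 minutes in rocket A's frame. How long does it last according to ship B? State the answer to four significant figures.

287.3 minutes

Transform rocket A's velocity into ship B's frame: (0.7173 + 0.5998)/(1 + 0.7173·0.5998) = 1.3171/1.43023654, so the relative speed is 0.9209c.
γ for this relative speed: γ = 1/√(1 − 0.848057) = 2.5654.
The clock on rocket A records proper time, so ship B measures Δt = γΔτ = 2.5654 × 112 = 287.3 minutes.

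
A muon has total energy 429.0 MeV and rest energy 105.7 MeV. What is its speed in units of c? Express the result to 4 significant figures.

Total energy E = γmc² gives γ = 429.0/105.7 = 4.0587.
Hence β = √(1 − 1/γ²) = √(1 − 0.0607052) = √0.9392948 = 0.9692.

0.9692c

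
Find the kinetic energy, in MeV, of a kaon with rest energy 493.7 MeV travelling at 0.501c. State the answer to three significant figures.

76.8 MeV

With β = 0.501, γ = 1/√(1 − 0.501²) = 1/√0.748999 = 1.15547.
Kinetic energy: K = (γ − 1)mc² = (1.15547 − 1) × 493.7 MeV = 0.15547 × 493.7 = 76.8 MeV.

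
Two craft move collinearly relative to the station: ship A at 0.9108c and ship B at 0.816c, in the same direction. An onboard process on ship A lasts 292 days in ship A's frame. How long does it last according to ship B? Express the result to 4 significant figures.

Speed of ship A in ship B's frame: u = (v_A − v_B)/(1 − v_A v_B/c²) = (0.9108 − 0.816)/(1 − 0.9108×0.816) = 0.0948/0.2567872 = 0.36918; |u| = 0.36918c.
At |u| = 0.36918c, γ = (1 − 0.136294)^(−1/2) = 1.076.
Ship A's interval is proper; time dilation gives Δt_B = γΔτ = 1.076 × 292 days = 314.2 days.

314.2 days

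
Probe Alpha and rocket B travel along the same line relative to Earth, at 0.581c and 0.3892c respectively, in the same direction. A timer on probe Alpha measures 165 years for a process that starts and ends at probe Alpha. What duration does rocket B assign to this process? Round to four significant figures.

170.3 years

The velocity of probe Alpha relative to rocket B is (0.581 − 0.3892)c / (1 − 0.581×0.3892) = 0.24784c; relative speed 0.24784c.
At |u| = 0.24784c, γ = (1 − 0.0614247)^(−1/2) = 1.0322.
Probe Alpha's interval is proper; time dilation gives Δt_B = γΔτ = 1.0322 × 165 years = 170.3 years.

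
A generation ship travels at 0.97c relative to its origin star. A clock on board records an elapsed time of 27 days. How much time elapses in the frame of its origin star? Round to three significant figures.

111 days

Lorentz factor: γ = (1 − 0.9409)^(−1/2) = 4.1135.
Time dilation: Δt = γ·Δτ = 4.1135 × 27 = 111 days.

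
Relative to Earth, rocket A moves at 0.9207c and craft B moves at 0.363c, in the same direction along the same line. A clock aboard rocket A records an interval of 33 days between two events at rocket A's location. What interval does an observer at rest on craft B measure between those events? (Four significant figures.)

60.42 days

Speed of rocket A in craft B's frame: u = (v_A − v_B)/(1 − v_A v_B/c²) = (0.9207 − 0.363)/(1 − 0.9207×0.363) = 0.5577/0.6657859 = 0.83766; |u| = 0.83766c.
At |u| = 0.83766c, γ = (1 − 0.701674)^(−1/2) = 1.8309.
Rocket A's interval is proper; time dilation gives Δt_B = γΔτ = 1.8309 × 33 days = 60.42 days.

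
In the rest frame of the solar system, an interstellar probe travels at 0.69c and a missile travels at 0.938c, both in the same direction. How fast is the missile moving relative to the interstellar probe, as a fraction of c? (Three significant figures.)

0.703c

Transform to the interstellar probe's frame: u' = (u − v)/(1 − uv/c²).
u' = (0.938 − 0.69)/(1 − 0.938×0.69) = 0.248/0.35278 = 0.70299.
Speed in the interstellar probe's frame: 0.703c (in the same direction).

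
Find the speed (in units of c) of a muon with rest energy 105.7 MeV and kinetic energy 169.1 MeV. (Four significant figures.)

0.9231c

γ = 1 + K/(mc²) = 1 + 169.1/105.7 = 2.5998.
β = √(1 − 1/γ²) = √(1 − 0.147952) = √0.852048 = 0.9231.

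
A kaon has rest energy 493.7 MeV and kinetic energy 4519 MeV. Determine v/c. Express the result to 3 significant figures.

0.995

γ = 1 + K/(mc²) = 1 + 4519/493.7 = 10.153.
β = √(1 − 1/γ²) = √(1 − 0.00970088) = √0.99029912 = 0.995.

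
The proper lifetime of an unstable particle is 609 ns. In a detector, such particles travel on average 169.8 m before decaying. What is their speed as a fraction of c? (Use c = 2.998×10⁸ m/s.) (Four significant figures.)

0.6810c

d = βγcτ ⇒ βγ = d/(cτ) = 169.8 m / (182.5782 m) = 0.93001.
β = (βγ)/√(1+(βγ)²) = 0.93001/√1.864919 = 0.6810.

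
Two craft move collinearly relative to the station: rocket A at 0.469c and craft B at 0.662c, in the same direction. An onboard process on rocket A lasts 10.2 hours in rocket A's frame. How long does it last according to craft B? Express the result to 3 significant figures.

Transform rocket A's velocity into craft B's frame: (0.469 − 0.662)/(1 − 0.469·0.662) = −0.193/0.689522, so the relative speed is 0.2799c.
γ for this relative speed: γ = 1/√(1 − 0.078344) = 1.0416.
The clock on rocket A records proper time, so craft B measures Δt = γΔτ = 1.0416 × 10.2 = 10.6 hours.

10.6 hours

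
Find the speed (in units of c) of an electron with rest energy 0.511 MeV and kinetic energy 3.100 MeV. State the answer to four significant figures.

0.9899c

K = (γ−1)mc², so γ = 1 + 3.100/0.511 = 7.0665.
Then v/c = √(1 − γ⁻²) = √(1 − 0.0200259) = √0.9799741 = 0.9899.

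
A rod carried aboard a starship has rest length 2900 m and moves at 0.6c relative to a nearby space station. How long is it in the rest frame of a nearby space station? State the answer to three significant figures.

2320 m

γ = 1/√(1 − β²) = 1/√(1 − 0.36) = 1/√0.64 = 1/0.8 = 1.25.
Along the direction of motion the measured length is L₀/γ = 2900/1.25 = 2320 m.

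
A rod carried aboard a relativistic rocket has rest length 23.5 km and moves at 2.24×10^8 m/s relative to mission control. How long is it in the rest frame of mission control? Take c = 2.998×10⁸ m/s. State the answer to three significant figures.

β = v/c = (2.24×10^8 m/s)/(2.998×10⁸ m/s) = 0.747165.
γ = 1/√(1 − β²) = 1/√(1 − 0.5582555) = 1/√0.4417445 = 1/0.664639 = 1.5046.
Length contraction: L = L₀/γ = 23.5/1.5046 = 15.6 km.

15.6 km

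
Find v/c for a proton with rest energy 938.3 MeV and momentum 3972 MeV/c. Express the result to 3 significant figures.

βγ = pc/(mc²) = 3972/938.3 = 4.2332.
Since γ² = 1 + (βγ)² = 18.92, γ = √18.92 = 4.34971, and β = (βγ)/γ = 4.2332/4.34971 = 0.973.

0.973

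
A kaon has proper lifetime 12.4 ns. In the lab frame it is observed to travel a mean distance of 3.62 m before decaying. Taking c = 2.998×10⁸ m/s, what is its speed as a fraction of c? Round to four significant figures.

0.6976c

d = βγcτ ⇒ βγ = d/(cτ) = 3.620 m / (3.71752 m) = 0.97377.
β = (βγ)/√(1+(βγ)²) = 0.97377/√1.948228 = 0.6976.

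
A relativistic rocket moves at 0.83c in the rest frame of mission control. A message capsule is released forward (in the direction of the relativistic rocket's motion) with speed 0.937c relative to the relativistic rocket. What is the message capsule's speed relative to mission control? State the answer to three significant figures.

0.994c

In units of c, u = (u' + v)/(1 + u'v) with u' = 0.937 and v = 0.83.
Numerator: 0.937 + 0.83 = 1.767. Denominator: 1 + (0.937)(0.83) = 1.77771.
u = 1.767/1.77771 = 0.99398, so the speed is 0.994c.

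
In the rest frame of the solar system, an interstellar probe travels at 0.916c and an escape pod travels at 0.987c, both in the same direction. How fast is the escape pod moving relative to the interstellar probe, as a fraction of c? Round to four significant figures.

0.7403c

Transform to the interstellar probe's frame: u' = (u − v)/(1 − uv/c²).
u' = (0.987 − 0.916)/(1 − 0.987×0.916) = 0.071/0.095908 = 0.74029.
Speed in the interstellar probe's frame: 0.7403c (in the same direction).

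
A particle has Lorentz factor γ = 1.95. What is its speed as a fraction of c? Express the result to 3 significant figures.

0.858c

β = √(1 − 1/γ²) = √(1 − 1/3.8025) = √0.737015 = 0.858.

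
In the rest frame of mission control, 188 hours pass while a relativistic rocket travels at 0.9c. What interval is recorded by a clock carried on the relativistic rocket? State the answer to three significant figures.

With β = 0.9, γ = 1/√(1 − 0.9²) = 1/√0.19 = 2.2942.
The relativistic rocket's clock runs slow as seen from mission control, so Δτ = Δt/γ = 188/2.2942 = 81.9 hours.

81.9 hours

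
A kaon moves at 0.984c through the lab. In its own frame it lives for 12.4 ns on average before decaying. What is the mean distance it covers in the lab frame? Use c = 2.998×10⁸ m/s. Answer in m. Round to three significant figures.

With β = 0.984, γ = 1/√(1 − 0.984²) = 1/√0.031744 = 5.6127.
Lab-frame lifetime: Δt = γτ = 5.6127 × 12.4 ns = 69.597 ns.
Distance: d = vΔt = 0.984 × 2.998×10⁸ m/s × 6.9597×10^-8 s = 20.5 m.

20.5 m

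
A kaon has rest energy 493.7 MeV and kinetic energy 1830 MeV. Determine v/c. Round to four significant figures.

0.9772

K = (γ−1)mc², so γ = 1 + 1830/493.7 = 4.7067.
Then v/c = √(1 − γ⁻²) = √(1 − 0.0451406) = √0.9548594 = 0.9772.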